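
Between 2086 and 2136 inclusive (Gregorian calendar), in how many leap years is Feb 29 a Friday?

Leap years in 2086–2136: 12 of them.
Feb 29 weekday advances by 5 (mod 7) from one leap year to the next four years later (or differs when a century non-leap intervenes).
Leap-day weekdays: 2088:Sun 2092:Fri✓ 2096:Wed 2104:Fri✓ 2108:Wed 2112:Mon 2116:Sat 2120:Thu 2124:Tue 2128:Sun 2132:Fri✓ 2136:Wed
Friday: 2092, 2104, 2132 → 3.

3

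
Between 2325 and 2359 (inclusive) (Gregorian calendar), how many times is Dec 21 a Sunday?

Track Dec 21's weekday year by year (advancing +1, or +2 across a Feb 29):
  2325: Mon  2326: Tue (+1)  2327: Wed (+1)  2328: Fri (+2)  2329: Sat (+1)
  2330: Sun (+1) ✓  2331: Mon (+1)  2332: Wed (+2)  2333: Thu (+1)  2334: Fri (+1)
  2335: Sat (+1)  2336: Mon (+2)  2337: Tue (+1)  2338: Wed (+1)  … (7 more years) …
  2346: Sat (+1)  2347: Sun (+1) ✓  2348: Tue (+2)  2349: Wed (+1)  2350: Thu (+1)
  2351: Fri (+1)  2352: Sun (+2) ✓  2353: Mon (+1)  2354: Tue (+1)  2355: Wed (+1)
  2356: Fri (+2)  2357: Sat (+1)  2358: Sun (+1) ✓  2359: Mon (+1)
Sunday years: 2330, 2341, 2347, 2352, 2358 — 5 in total.

5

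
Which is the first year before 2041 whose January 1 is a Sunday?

Jan 1 advances by 2 weekdays after a leap year and by 1 after a common year.
2041: Jan 1 is Tuesday.
2040: Sunday (leap)
2040 begins on a Sunday

2040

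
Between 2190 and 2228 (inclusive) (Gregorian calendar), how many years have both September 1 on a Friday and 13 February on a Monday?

Check each year's weekday for September 1 and 13 February:
  2190: Wed/Sat  2191: Thu/Sun  2192: Sat/Mon  2193: Sun/Wed  2194: Mon/Thu  2195: Tue/Fri  2196: Thu/Sat  2197: Fri/Mon ✓  2198: Sat/Tue  2199: Sun/Wed  2200: Mon/Thu  2201: Tue/Fri  2202: Wed/Sat  2203: Thu/Sun  …(11 more)…  2215: Fri/Mon ✓  2216: Sun/Tue  2217: Mon/Thu  2218: Tue/Fri  2219: Wed/Sat  2220: Fri/Sun  2221: Sat/Tue  2222: Sun/Wed  2223: Mon/Thu  2224: Wed/Fri  2225: Thu/Sun  2226: Fri/Mon ✓  2227: Sat/Tue  2228: Mon/Wed
Both conditions hold in: 2197, 2209, 2215, 2226 — 4.

4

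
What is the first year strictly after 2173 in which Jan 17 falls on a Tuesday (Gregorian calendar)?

2175

From one year to the next, a fixed date's weekday advances by 1, or by 2 when a Feb 29 lies between the two dates.
2173: January 17 is Sunday.
2174: Monday (+1)
2175: Tuesday (+1)
Jan 17 falls on a Tuesday in 2175.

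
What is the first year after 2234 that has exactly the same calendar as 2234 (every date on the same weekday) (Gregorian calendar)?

Two years share a calendar iff Jan 1 falls on the same weekday and both are leap or both are common. 2234: Jan 1 is Wednesday, common year.
2235: Jan 1 Thursday, common
2236: Jan 1 Friday, leap
2237: Jan 1 Sunday, common
2238: Jan 1 Monday, common
2239: Jan 1 Tuesday, common
2240: Jan 1 Wednesday, leap
2241: Jan 1 Friday, common
2242: Jan 1 Saturday, common
2243: Jan 1 Sunday, common
2244: Jan 1 Monday, leap
2245: Jan 1 Wednesday, common
2245 matches on both conditions.

2245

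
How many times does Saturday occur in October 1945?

October 1945 has 31 days and begins on Monday.
The first Saturday is October 6.
Saturdays fall on 6, 13, 20, 27 — that's 4.

4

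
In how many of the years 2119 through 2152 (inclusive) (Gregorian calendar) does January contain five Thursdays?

January has 31 days; it has five Thursdays when Thursday falls among the first (month-length − 28) days — i.e. when January 1 is one of Thursday/Wednesday/Tuesday.
January 1 by year: 2119:Sun 2120:Mon 2121:Wed✓ 2122:Thu✓ 2123:Fri 2124:Sat 2125:Mon 2126:Tue✓ 2127:Wed✓ 2128:Thu✓ 2129:Sat 2130:Sun 2131:Mon 2132:Tue✓ 2133:Thu✓ …(4 more)… 2138:Wed✓ 2139:Thu✓ 2140:Fri 2141:Sun 2142:Mon 2143:Tue✓ 2144:Wed✓ 2145:Fri 2146:Sat 2147:Sun 2148:Mon 2149:Wed✓ 2150:Thu✓ 2151:Fri 2152:Sat
Years with five Thursdays: 2121, 2122, 2126, 2127, 2128, 2132, 2133, 2137, 2138, 2139, 2143, 2144, 2149, 2150 → 14.

14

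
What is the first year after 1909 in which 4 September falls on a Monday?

From one year to the next, a fixed date's weekday advances by 1, or by 2 when a Feb 29 lies between the two dates.
1909: September 4 is Saturday.
1910: Sunday (+1)
1911: Monday (+1)
4 September falls on a Monday in 1911.

1911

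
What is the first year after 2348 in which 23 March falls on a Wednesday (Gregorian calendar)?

From one year to the next, a fixed date's weekday advances by 1, or by 2 when a Feb 29 lies between the two dates.
2348: March 23 is Tuesday.
2349: Wednesday (+1)
23 March falls on a Wednesday in 2349.

2349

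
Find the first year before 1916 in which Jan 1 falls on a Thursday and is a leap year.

1880

Jan 1 advances by 2 weekdays after a leap year and by 1 after a common year.
1916: Jan 1 is Saturday (leap).
1915: Friday
1914: Thursday
1913: Wednesday
1912: Monday (leap)
1911: Sunday
1910: Saturday
1909: Friday
1908: Wednesday (leap)
1907: Tuesday
1906: Monday
1905: Sunday
1904: Friday (leap)
1903: Thursday
1902: Wednesday
1901: Tuesday
1900: Monday
1899: Sunday
1898: Saturday
1897: Friday
1896: Wednesday (leap)
1895: Tuesday
1894: Monday
1893: Sunday
1892: Friday (leap)
1891: Thursday
1890: Wednesday
1889: Tuesday
1888: Sunday (leap)
1887: Saturday
1886: Friday
1885: Thursday
1884: Tuesday (leap)
1883: Monday
1882: Sunday
1881: Saturday
1880: Thursday (leap)
1880 begins on a Thursday and is a leap year.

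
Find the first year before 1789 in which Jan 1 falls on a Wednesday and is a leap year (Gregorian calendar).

1772

Jan 1 advances by 2 weekdays after a leap year and by 1 after a common year.
1789: Jan 1 is Thursday.
1788: Tuesday (leap)
1787: Monday
1786: Sunday
1785: Saturday
1784: Thursday (leap)
1783: Wednesday
1782: Tuesday
1781: Monday
1780: Saturday (leap)
1779: Friday
1778: Thursday
1777: Wednesday
1776: Monday (leap)
1775: Sunday
1774: Saturday
1773: Friday
1772: Wednesday (leap)
1772 begins on a Wednesday and is a leap year.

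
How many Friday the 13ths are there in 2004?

Check the 13th of each month of 2004: Jan 13: Tue, Feb 13: Fri, Mar 13: Sat, Apr 13: Tue, May 13: Thu, Jun 13: Sun, Jul 13: Tue, Aug 13: Fri, Sep 13: Mon, Oct 13: Wed, Nov 13: Sat, Dec 13: Mon.
Friday occurs in February, August — 2 months.

2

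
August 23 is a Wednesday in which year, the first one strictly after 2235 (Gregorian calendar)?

From one year to the next, a fixed date's weekday advances by 1, or by 2 when a Feb 29 lies between the two dates.
2235: August 23 is Sunday.
2236: Tuesday (+2)
2237: Wednesday (+1)
August 23 falls on a Wednesday in 2237.

2237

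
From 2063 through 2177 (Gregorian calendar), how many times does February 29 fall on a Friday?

5

Leap years in 2063–2177: 28 of them.
Feb 29 weekday advances by 5 (mod 7) from one leap year to the next four years later (or differs when a century non-leap intervenes).
Leap-day weekdays: 2064:Fri✓ 2068:Wed 2072:Mon 2076:Sat 2080:Thu 2084:Tue 2088:Sun 2092:Fri✓ 2096:Wed 2104:Fri✓ 2108:Wed 2112:Mon 2116:Sat 2120:Thu 2124:Tue 2128:Sun 2132:Fri✓ 2136:Wed 2140:Mon 2144:Sat 2148:Thu 2152:Tue 2156:Sun 2160:Fri✓ 2164:Wed 2168:Mon 2172:Sat 2176:Thu
Friday: 2064, 2092, 2104, 2132, 2160 → 5.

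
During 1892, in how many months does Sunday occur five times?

4

A month of length L has five Sundays iff its first Sunday is on day ≤ L−28 (so day 1–3 in a 31-day month, 1–2 in a 30-day month, day 1 in a leap February).
Checking each month of 1892: Jan starts Fri (31d) ✓; Feb starts Mon (29d); Mar starts Tue (31d); Apr starts Fri (30d); May starts Sun (31d) ✓; Jun starts Wed (30d); Jul starts Fri (31d) ✓; Aug starts Mon (31d); Sep starts Thu (30d); Oct starts Sat (31d) ✓; Nov starts Tue (30d); Dec starts Thu (31d).
Five-Sunday months: January, May, July, October → 4.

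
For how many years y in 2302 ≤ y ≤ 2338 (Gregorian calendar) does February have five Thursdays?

February has 28 days (29 in leap years); it has five Thursdays when Thursday falls among the first (month-length − 28) days — i.e. when February 1 is Thursday in a leap year (never in a common year).
February 1 by year: 2302:Sat 2303:Sun 2304:Mon 2305:Wed 2306:Thu 2307:Fri 2308:Sat 2309:Mon 2310:Tue 2311:Wed 2312:Thu✓ 2313:Sat 2314:Sun 2315:Mon 2316:Tue …(7 more)… 2324:Fri 2325:Sun 2326:Mon 2327:Tue 2328:Wed 2329:Fri 2330:Sat 2331:Sun 2332:Mon 2333:Wed 2334:Thu 2335:Fri 2336:Sat 2337:Mon 2338:Tue
Years with five Thursdays: 2312 → 1.

1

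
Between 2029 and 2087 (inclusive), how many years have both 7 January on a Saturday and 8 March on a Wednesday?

Check each year's weekday for 7 January and 8 March:
  2029: Sun/Thu  2030: Mon/Fri  2031: Tue/Sat  2032: Wed/Mon  2033: Fri/Tue  2034: Sat/Wed ✓  2035: Sun/Thu  2036: Mon/Sat  2037: Wed/Sun  2038: Thu/Mon  2039: Fri/Tue  2040: Sat/Thu  2041: Mon/Fri  2042: Tue/Sat  …(31 more)…  2074: Sun/Thu  2075: Mon/Fri  2076: Tue/Sun  2077: Thu/Mon  2078: Fri/Tue  2079: Sat/Wed ✓  2080: Sun/Fri  2081: Tue/Sat  2082: Wed/Sun  2083: Thu/Mon  2084: Fri/Wed  2085: Sun/Thu  2086: Mon/Fri  2087: Tue/Sat
Both conditions hold in: 2034, 2045, 2051, 2062, 2073, 2079 — 6.

6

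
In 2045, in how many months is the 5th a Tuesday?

2

Check the 5th of each month of 2045: Jan 5: Thu, Feb 5: Sun, Mar 5: Sun, Apr 5: Wed, May 5: Fri, Jun 5: Mon, Jul 5: Wed, Aug 5: Sat, Sep 5: Tue, Oct 5: Thu, Nov 5: Sun, Dec 5: Tue.
Tuesday occurs in September, December — 2 months.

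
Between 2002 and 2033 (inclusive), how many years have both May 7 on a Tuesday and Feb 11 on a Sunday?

Check each year's weekday for May 7 and Feb 11:
  2002: Tue/Mon  2003: Wed/Tue  2004: Fri/Wed  2005: Sat/Fri  2006: Sun/Sat  2007: Mon/Sun  2008: Wed/Mon  2009: Thu/Wed  2010: Fri/Thu  2011: Sat/Fri  2012: Mon/Sat  2013: Tue/Mon  2014: Wed/Tue  2015: Thu/Wed  …(4 more)…  2020: Thu/Tue  2021: Fri/Thu  2022: Sat/Fri  2023: Sun/Sat  2024: Tue/Sun ✓  2025: Wed/Tue  2026: Thu/Wed  2027: Fri/Thu  2028: Sun/Fri  2029: Mon/Sun  2030: Tue/Mon  2031: Wed/Tue  2032: Fri/Wed  2033: Sat/Fri
Both conditions hold in: 2024 — 1.

1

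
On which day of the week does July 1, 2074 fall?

January 1, 2074 is a Monday.
July 1 is day 182 of the year, i.e. 181 days after Jan 1.
181 mod 7 = 6, so advance 6 weekdays from Monday: Sunday.

Sunday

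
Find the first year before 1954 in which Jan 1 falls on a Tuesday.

Jan 1 advances by 2 weekdays after a leap year and by 1 after a common year.
1954: Jan 1 is Friday.
1953: Thursday
1952: Tuesday (leap)
1952 begins on a Tuesday

1952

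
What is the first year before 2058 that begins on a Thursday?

Jan 1 advances by 2 weekdays after a leap year and by 1 after a common year.
2058: Jan 1 is Tuesday.
2057: Monday
2056: Saturday (leap)
2055: Friday
2054: Thursday
2054 begins on a Thursday

2054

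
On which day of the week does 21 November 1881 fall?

Monday

January 1, 1881 is a Saturday.
November 21 is day 325 of the year, i.e. 324 days after Jan 1.
324 mod 7 = 2, so advance 2 weekdays from Saturday: Monday.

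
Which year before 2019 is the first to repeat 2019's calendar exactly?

Two years share a calendar iff Jan 1 falls on the same weekday and both are leap or both are common. 2019: Jan 1 is Tuesday, common year.
2018: Jan 1 Monday, common
2017: Jan 1 Sunday, common
2016: Jan 1 Friday, leap
2015: Jan 1 Thursday, common
2014: Jan 1 Wednesday, common
2013: Jan 1 Tuesday, common
2013 matches on both conditions.

2013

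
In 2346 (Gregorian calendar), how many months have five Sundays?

4

A month of length L has five Sundays iff its first Sunday is on day ≤ L−28 (so day 1–3 in a 31-day month, 1–2 in a 30-day month, day 1 in a leap February).
Checking each month of 2346: Jan starts Tue (31d); Feb starts Fri (28d); Mar starts Fri (31d) ✓; Apr starts Mon (30d); May starts Wed (31d); Jun starts Sat (30d) ✓; Jul starts Mon (31d); Aug starts Thu (31d); Sep starts Sun (30d) ✓; Oct starts Tue (31d); Nov starts Fri (30d); Dec starts Sun (31d) ✓.
Five-Sunday months: March, June, September, December → 4.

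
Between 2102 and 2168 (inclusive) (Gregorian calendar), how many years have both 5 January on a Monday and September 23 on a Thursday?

2

Check each year's weekday for 5 January and September 23:
  2102: Thu/Sat  2103: Fri/Sun  2104: Sat/Tue  2105: Mon/Wed  2106: Tue/Thu  2107: Wed/Fri  2108: Thu/Sun  2109: Sat/Mon  2110: Sun/Tue  2111: Mon/Wed  2112: Tue/Fri  2113: Thu/Sat  2114: Fri/Sun  2115: Sat/Mon  …(39 more)…  2155: Sun/Tue  2156: Mon/Thu ✓  2157: Wed/Fri  2158: Thu/Sat  2159: Fri/Sun  2160: Sat/Tue  2161: Mon/Wed  2162: Tue/Thu  2163: Wed/Fri  2164: Thu/Sun  2165: Sat/Mon  2166: Sun/Tue  2167: Mon/Wed  2168: Tue/Fri
Both conditions hold in: 2128, 2156 — 2.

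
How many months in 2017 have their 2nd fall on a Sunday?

2

Check the 2nd of each month of 2017: Jan 2: Mon, Feb 2: Thu, Mar 2: Thu, Apr 2: Sun, May 2: Tue, Jun 2: Fri, Jul 2: Sun, Aug 2: Wed, Sep 2: Sat, Oct 2: Mon, Nov 2: Thu, Dec 2: Sat.
Sunday occurs in April, July — 2 months.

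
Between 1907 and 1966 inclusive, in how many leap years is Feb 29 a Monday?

2

Leap years in 1907–1966: 15 of them.
Feb 29 weekday advances by 5 (mod 7) from one leap year to the next four years later (or differs when a century non-leap intervenes).
Leap-day weekdays: 1908:Sat 1912:Thu 1916:Tue 1920:Sun 1924:Fri 1928:Wed 1932:Mon✓ 1936:Sat 1940:Thu 1944:Tue 1948:Sun 1952:Fri 1956:Wed 1960:Mon✓ 1964:Sat
Monday: 1932, 1960 → 2.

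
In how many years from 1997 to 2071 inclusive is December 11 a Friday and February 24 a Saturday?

0

Check each year's weekday for December 11 and February 24:
  1997: Thu/Mon  1998: Fri/Tue  1999: Sat/Wed  2000: Mon/Thu  2001: Tue/Sat  2002: Wed/Sun  2003: Thu/Mon  2004: Sat/Tue  2005: Sun/Thu  2006: Mon/Fri  2007: Tue/Sat  2008: Thu/Sun  2009: Fri/Tue  2010: Sat/Wed  …(47 more)…  2058: Wed/Sun  2059: Thu/Mon  2060: Sat/Tue  2061: Sun/Thu  2062: Mon/Fri  2063: Tue/Sat  2064: Thu/Sun  2065: Fri/Tue  2066: Sat/Wed  2067: Sun/Thu  2068: Tue/Fri  2069: Wed/Sun  2070: Thu/Mon  2071: Fri/Tue
Both conditions hold in: no year — 0.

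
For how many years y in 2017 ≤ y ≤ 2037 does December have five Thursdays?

8

December has 31 days; it has five Thursdays when Thursday falls among the first (month-length − 28) days — i.e. when December 1 is one of Thursday/Wednesday/Tuesday.
December 1 by year: 2017:Fri 2018:Sat 2019:Sun 2020:Tue✓ 2021:Wed✓ 2022:Thu✓ 2023:Fri 2024:Sun 2025:Mon 2026:Tue✓ 2027:Wed✓ 2028:Fri 2029:Sat 2030:Sun 2031:Mon 2032:Wed✓ 2033:Thu✓ 2034:Fri 2035:Sat 2036:Mon 2037:Tue✓
Years with five Thursdays: 2020, 2021, 2022, 2026, 2027, 2032, 2033, 2037 → 8.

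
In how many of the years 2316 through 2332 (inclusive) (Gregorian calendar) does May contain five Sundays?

May has 31 days; it has five Sundays when Sunday falls among the first (month-length − 28) days — i.e. when May 1 is one of Sunday/Saturday/Friday.
May 1 by year: 2316:Mon 2317:Tue 2318:Wed 2319:Thu 2320:Sat✓ 2321:Sun✓ 2322:Mon 2323:Tue 2324:Thu 2325:Fri✓ 2326:Sat✓ 2327:Sun✓ 2328:Tue 2329:Wed 2330:Thu 2331:Fri✓ 2332:Sun✓
Years with five Sundays: 2320, 2321, 2325, 2326, 2327, 2331, 2332 → 7.

7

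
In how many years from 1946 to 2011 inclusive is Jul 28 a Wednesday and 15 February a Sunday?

3

Check each year's weekday for Jul 28 and 15 February:
  1946: Sun/Fri  1947: Mon/Sat  1948: Wed/Sun ✓  1949: Thu/Tue  1950: Fri/Wed  1951: Sat/Thu  1952: Mon/Fri  1953: Tue/Sun  1954: Wed/Mon  1955: Thu/Tue  1956: Sat/Wed  1957: Sun/Fri  1958: Mon/Sat  1959: Tue/Sun  …(38 more)…  1998: Tue/Sun  1999: Wed/Mon  2000: Fri/Tue  2001: Sat/Thu  2002: Sun/Fri  2003: Mon/Sat  2004: Wed/Sun ✓  2005: Thu/Tue  2006: Fri/Wed  2007: Sat/Thu  2008: Mon/Fri  2009: Tue/Sun  2010: Wed/Mon  2011: Thu/Tue
Both conditions hold in: 1948, 1976, 2004 — 3.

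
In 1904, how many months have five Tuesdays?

4

A month of length L has five Tuesdays iff its first Tuesday is on day ≤ L−28 (so day 1–3 in a 31-day month, 1–2 in a 30-day month, day 1 in a leap February).
Checking each month of 1904: Jan starts Fri (31d); Feb starts Mon (29d); Mar starts Tue (31d) ✓; Apr starts Fri (30d); May starts Sun (31d) ✓; Jun starts Wed (30d); Jul starts Fri (31d); Aug starts Mon (31d) ✓; Sep starts Thu (30d); Oct starts Sat (31d); Nov starts Tue (30d) ✓; Dec starts Thu (31d).
Five-Tuesday months: March, May, August, November → 4.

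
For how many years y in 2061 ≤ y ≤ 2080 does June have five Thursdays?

June has 30 days; it has five Thursdays when Thursday falls among the first (month-length − 28) days — i.e. when June 1 is one of Thursday/Wednesday.
June 1 by year: 2061:Wed✓ 2062:Thu✓ 2063:Fri 2064:Sun 2065:Mon 2066:Tue 2067:Wed✓ 2068:Fri 2069:Sat 2070:Sun 2071:Mon 2072:Wed✓ 2073:Thu✓ 2074:Fri 2075:Sat 2076:Mon 2077:Tue 2078:Wed✓ 2079:Thu✓ 2080:Sat
Years with five Thursdays: 2061, 2062, 2067, 2072, 2073, 2078, 2079 → 7.

7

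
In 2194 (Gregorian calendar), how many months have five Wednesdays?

A month of length L has five Wednesdays iff its first Wednesday is on day ≤ L−28 (so day 1–3 in a 31-day month, 1–2 in a 30-day month, day 1 in a leap February).
Checking each month of 2194: Jan starts Wed (31d) ✓; Feb starts Sat (28d); Mar starts Sat (31d); Apr starts Tue (30d) ✓; May starts Thu (31d); Jun starts Sun (30d); Jul starts Tue (31d) ✓; Aug starts Fri (31d); Sep starts Mon (30d); Oct starts Wed (31d) ✓; Nov starts Sat (30d); Dec starts Mon (31d) ✓.
Five-Wednesday months: January, April, July, October, December → 5.

5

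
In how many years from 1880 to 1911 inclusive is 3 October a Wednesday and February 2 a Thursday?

Check each year's weekday for 3 October and February 2:
  1880: Sun/Mon  1881: Mon/Wed  1882: Tue/Thu  1883: Wed/Fri  1884: Fri/Sat  1885: Sat/Mon  1886: Sun/Tue  1887: Mon/Wed  1888: Wed/Thu ✓  1889: Thu/Sat  1890: Fri/Sun  1891: Sat/Mon  1892: Mon/Tue  1893: Tue/Thu  …(4 more)…  1898: Mon/Wed  1899: Tue/Thu  1900: Wed/Fri  1901: Thu/Sat  1902: Fri/Sun  1903: Sat/Mon  1904: Mon/Tue  1905: Tue/Thu  1906: Wed/Fri  1907: Thu/Sat  1908: Sat/Sun  1909: Sun/Tue  1910: Mon/Wed  1911: Tue/Thu
Both conditions hold in: 1888 — 1.

1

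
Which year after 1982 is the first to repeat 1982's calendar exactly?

1993

Two years share a calendar iff Jan 1 falls on the same weekday and both are leap or both are common. 1982: Jan 1 is Friday, common year.
1983: Jan 1 Saturday, common
1984: Jan 1 Sunday, leap
1985: Jan 1 Tuesday, common
1986: Jan 1 Wednesday, common
1987: Jan 1 Thursday, common
1988: Jan 1 Friday, leap
1989: Jan 1 Sunday, common
1990: Jan 1 Monday, common
1991: Jan 1 Tuesday, common
1992: Jan 1 Wednesday, leap
1993: Jan 1 Friday, common
1993 matches on both conditions.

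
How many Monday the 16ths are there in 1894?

2

Check the 16th of each month of 1894: Jan 16: Tue, Feb 16: Fri, Mar 16: Fri, Apr 16: Mon, May 16: Wed, Jun 16: Sat, Jul 16: Mon, Aug 16: Thu, Sep 16: Sun, Oct 16: Tue, Nov 16: Fri, Dec 16: Sun.
Monday occurs in April, July — 2 months.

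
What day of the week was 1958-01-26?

Sunday

January 1, 1958 is a Wednesday.
January 26 is day 26 of the year, i.e. 25 days after Jan 1.
25 mod 7 = 4, so advance 4 weekdays from Wednesday: Sunday.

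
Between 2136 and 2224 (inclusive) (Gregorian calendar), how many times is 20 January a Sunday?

Track 20 January's weekday year by year (advancing +1, or +2 across a Feb 29):
  2136: Fri  2137: Sun (+2) ✓  2138: Mon (+1)  2139: Tue (+1)  2140: Wed (+1)
  2141: Fri (+2)  2142: Sat (+1)  2143: Sun (+1) ✓  2144: Mon (+1)  2145: Wed (+2)
  2146: Thu (+1)  2147: Fri (+1)  2148: Sat (+1)  2149: Mon (+2)  … (61 more years) …
  2211: Sun (+1) ✓  2212: Mon (+1)  2213: Wed (+2)  2214: Thu (+1)  2215: Fri (+1)
  2216: Sat (+1)  2217: Mon (+2)  2218: Tue (+1)  2219: Wed (+1)  2220: Thu (+1)
  2221: Sat (+2)  2222: Sun (+1) ✓  2223: Mon (+1)  2224: Tue (+1)
Sunday years: 2137, 2143, 2154, 2160, 2165, 2171, 2182, 2188, 2193, 2199, 2205, 2211, 2222 — 13 in total.

13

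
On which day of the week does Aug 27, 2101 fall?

Saturday

January 1, 2101 is a Saturday.
August 27 is day 239 of the year, i.e. 238 days after Jan 1.
238 mod 7 = 0, so advance 0 weekdays from Saturday: Saturday.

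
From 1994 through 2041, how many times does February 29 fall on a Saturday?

1

Leap years in 1994–2041: 12 of them.
Feb 29 weekday advances by 5 (mod 7) from one leap year to the next four years later (or differs when a century non-leap intervenes).
Leap-day weekdays: 1996:Thu 2000:Tue 2004:Sun 2008:Fri 2012:Wed 2016:Mon 2020:Sat✓ 2024:Thu 2028:Tue 2032:Sun 2036:Fri 2040:Wed
Saturday: 2020 → 1.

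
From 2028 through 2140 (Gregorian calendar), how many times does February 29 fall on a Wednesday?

5

Leap years in 2028–2140: 28 of them.
Feb 29 weekday advances by 5 (mod 7) from one leap year to the next four years later (or differs when a century non-leap intervenes).
Leap-day weekdays: 2028:Tue 2032:Sun 2036:Fri 2040:Wed✓ 2044:Mon 2048:Sat 2052:Thu 2056:Tue 2060:Sun 2064:Fri 2068:Wed✓ 2072:Mon 2076:Sat 2080:Thu 2084:Tue 2088:Sun 2092:Fri 2096:Wed✓ 2104:Fri 2108:Wed✓ 2112:Mon 2116:Sat 2120:Thu 2124:Tue 2128:Sun 2132:Fri 2136:Wed✓ 2140:Mon
Wednesday: 2040, 2068, 2096, 2108, 2136 → 5.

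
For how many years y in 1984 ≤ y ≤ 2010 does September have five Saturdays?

8

September has 30 days; it has five Saturdays when Saturday falls among the first (month-length − 28) days — i.e. when September 1 is one of Saturday/Friday.
September 1 by year: 1984:Sat✓ 1985:Sun 1986:Mon 1987:Tue 1988:Thu 1989:Fri✓ 1990:Sat✓ 1991:Sun 1992:Tue 1993:Wed 1994:Thu 1995:Fri✓ 1996:Sun 1997:Mon 1998:Tue 1999:Wed 2000:Fri✓ 2001:Sat✓ 2002:Sun 2003:Mon 2004:Wed 2005:Thu 2006:Fri✓ 2007:Sat✓ 2008:Mon 2009:Tue 2010:Wed
Years with five Saturdays: 1984, 1989, 1990, 1995, 2000, 2001, 2006, 2007 → 8.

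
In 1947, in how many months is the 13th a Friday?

Check the 13th of each month of 1947: Jan 13: Mon, Feb 13: Thu, Mar 13: Thu, Apr 13: Sun, May 13: Tue, Jun 13: Fri, Jul 13: Sun, Aug 13: Wed, Sep 13: Sat, Oct 13: Mon, Nov 13: Thu, Dec 13: Sat.
Friday occurs in June — 1 month.

1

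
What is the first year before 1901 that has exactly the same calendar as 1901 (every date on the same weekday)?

1895

Two years share a calendar iff Jan 1 falls on the same weekday and both are leap or both are common. 1901: Jan 1 is Tuesday, common year.
1900: Jan 1 Monday, common
1899: Jan 1 Sunday, common
1898: Jan 1 Saturday, common
1897: Jan 1 Friday, common
1896: Jan 1 Wednesday, leap
1895: Jan 1 Tuesday, common
1895 matches on both conditions.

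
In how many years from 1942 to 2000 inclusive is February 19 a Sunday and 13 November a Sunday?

0

Check each year's weekday for February 19 and 13 November:
  1942: Thu/Fri  1943: Fri/Sat  1944: Sat/Mon  1945: Mon/Tue  1946: Tue/Wed  1947: Wed/Thu  1948: Thu/Sat  1949: Sat/Sun  1950: Sun/Mon  1951: Mon/Tue  1952: Tue/Thu  1953: Thu/Fri  1954: Fri/Sat  1955: Sat/Sun  …(31 more)…  1987: Thu/Fri  1988: Fri/Sun  1989: Sun/Mon  1990: Mon/Tue  1991: Tue/Wed  1992: Wed/Fri  1993: Fri/Sat  1994: Sat/Sun  1995: Sun/Mon  1996: Mon/Wed  1997: Wed/Thu  1998: Thu/Fri  1999: Fri/Sat  2000: Sat/Mon
Both conditions hold in: no year — 0.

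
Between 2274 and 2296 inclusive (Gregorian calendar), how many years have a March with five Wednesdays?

9

March has 31 days; it has five Wednesdays when Wednesday falls among the first (month-length − 28) days — i.e. when March 1 is one of Wednesday/Tuesday/Monday.
March 1 by year: 2274:Sun 2275:Mon✓ 2276:Wed✓ 2277:Thu 2278:Fri 2279:Sat 2280:Mon✓ 2281:Tue✓ 2282:Wed✓ 2283:Thu 2284:Sat 2285:Sun 2286:Mon✓ 2287:Tue✓ 2288:Thu 2289:Fri 2290:Sat 2291:Sun 2292:Tue✓ 2293:Wed✓ 2294:Thu 2295:Fri 2296:Sun
Years with five Wednesdays: 2275, 2276, 2280, 2281, 2282, 2286, 2287, 2292, 2293 → 9.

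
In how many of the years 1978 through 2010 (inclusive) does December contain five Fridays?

December has 31 days; it has five Fridays when Friday falls among the first (month-length − 28) days — i.e. when December 1 is one of Friday/Thursday/Wednesday.
December 1 by year: 1978:Fri✓ 1979:Sat 1980:Mon 1981:Tue 1982:Wed✓ 1983:Thu✓ 1984:Sat 1985:Sun 1986:Mon 1987:Tue 1988:Thu✓ 1989:Fri✓ 1990:Sat 1991:Sun 1992:Tue …(3 more)… 1996:Sun 1997:Mon 1998:Tue 1999:Wed✓ 2000:Fri✓ 2001:Sat 2002:Sun 2003:Mon 2004:Wed✓ 2005:Thu✓ 2006:Fri✓ 2007:Sat 2008:Mon 2009:Tue 2010:Wed✓
Years with five Fridays: 1978, 1982, 1983, 1988, 1989, 1993, 1994, 1995, 1999, 2000, 2004, 2005, 2006, 2010 → 14.

14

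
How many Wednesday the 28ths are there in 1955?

2

Check the 28th of each month of 1955: Jan 28: Fri, Feb 28: Mon, Mar 28: Mon, Apr 28: Thu, May 28: Sat, Jun 28: Tue, Jul 28: Thu, Aug 28: Sun, Sep 28: Wed, Oct 28: Fri, Nov 28: Mon, Dec 28: Wed.
Wednesday occurs in September, December — 2 months.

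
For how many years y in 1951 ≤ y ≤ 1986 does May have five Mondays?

14

May has 31 days; it has five Mondays when Monday falls among the first (month-length − 28) days — i.e. when May 1 is one of Monday/Sunday/Saturday.
May 1 by year: 1951:Tue 1952:Thu 1953:Fri 1954:Sat✓ 1955:Sun✓ 1956:Tue 1957:Wed 1958:Thu 1959:Fri 1960:Sun✓ 1961:Mon✓ 1962:Tue 1963:Wed 1964:Fri 1965:Sat✓ …(6 more)… 1972:Mon✓ 1973:Tue 1974:Wed 1975:Thu 1976:Sat✓ 1977:Sun✓ 1978:Mon✓ 1979:Tue 1980:Thu 1981:Fri 1982:Sat✓ 1983:Sun✓ 1984:Tue 1985:Wed 1986:Thu
Years with five Mondays: 1954, 1955, 1960, 1961, 1965, 1966, 1967, 1971, 1972, 1976, 1977, 1978, 1982, 1983 → 14.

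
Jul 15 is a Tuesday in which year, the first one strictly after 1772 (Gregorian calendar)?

From one year to the next, a fixed date's weekday advances by 1, or by 2 when a Feb 29 lies between the two dates.
1772: July 15 is Wednesday.
1773: Thursday (+1)
1774: Friday (+1)
1775: Saturday (+1)
1776: Monday (+2)
1777: Tuesday (+1)
Jul 15 falls on a Tuesday in 1777.

1777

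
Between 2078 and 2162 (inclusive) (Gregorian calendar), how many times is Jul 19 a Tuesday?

12

Track Jul 19's weekday year by year (advancing +1, or +2 across a Feb 29):
  2078: Tue ✓  2079: Wed (+1)  2080: Fri (+2)  2081: Sat (+1)  2082: Sun (+1)
  2083: Mon (+1)  2084: Wed (+2)  2085: Thu (+1)  2086: Fri (+1)  2087: Sat (+1)
  2088: Mon (+2)  2089: Tue (+1) ✓  2090: Wed (+1)  2091: Thu (+1)  … (57 more years) …
  2149: Sat (+1)  2150: Sun (+1)  2151: Mon (+1)  2152: Wed (+2)  2153: Thu (+1)
  2154: Fri (+1)  2155: Sat (+1)  2156: Mon (+2)  2157: Tue (+1) ✓  2158: Wed (+1)
  2159: Thu (+1)  2160: Sat (+2)  2161: Sun (+1)  2162: Mon (+1)
Tuesday years: 2078, 2089, 2095, 2101, 2107, 2112, 2118, 2129, 2135, 2140, 2146, 2157 — 12 in total.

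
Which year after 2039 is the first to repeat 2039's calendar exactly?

Two years share a calendar iff Jan 1 falls on the same weekday and both are leap or both are common. 2039: Jan 1 is Saturday, common year.
2040: Jan 1 Sunday, leap
2041: Jan 1 Tuesday, common
2042: Jan 1 Wednesday, common
2043: Jan 1 Thursday, common
2044: Jan 1 Friday, leap
2045: Jan 1 Sunday, common
2046: Jan 1 Monday, common
2047: Jan 1 Tuesday, common
2048: Jan 1 Wednesday, leap
2049: Jan 1 Friday, common
2050: Jan 1 Saturday, common
2050 matches on both conditions.

2050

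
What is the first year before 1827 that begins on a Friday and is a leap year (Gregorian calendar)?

Jan 1 advances by 2 weekdays after a leap year and by 1 after a common year.
1827: Jan 1 is Monday.
1826: Sunday
1825: Saturday
1824: Thursday (leap)
1823: Wednesday
1822: Tuesday
1821: Monday
1820: Saturday (leap)
1819: Friday
1818: Thursday
1817: Wednesday
1816: Monday (leap)
1815: Sunday
1814: Saturday
1813: Friday
1812: Wednesday (leap)
1811: Tuesday
1810: Monday
1809: Sunday
1808: Friday (leap)
1808 begins on a Friday and is a leap year.

1808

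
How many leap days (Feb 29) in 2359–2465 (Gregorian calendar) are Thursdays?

4

Leap years in 2359–2465: 27 of them.
Feb 29 weekday advances by 5 (mod 7) from one leap year to the next four years later (or differs when a century non-leap intervenes).
Leap-day weekdays: 2360:Mon 2364:Sat 2368:Thu✓ 2372:Tue 2376:Sun 2380:Fri 2384:Wed 2388:Mon 2392:Sat 2396:Thu✓ 2400:Tue 2404:Sun 2408:Fri 2412:Wed 2416:Mon 2420:Sat 2424:Thu✓ 2428:Tue 2432:Sun 2436:Fri 2440:Wed 2444:Mon 2448:Sat 2452:Thu✓ 2456:Tue 2460:Sun 2464:Fri
Thursday: 2368, 2396, 2424, 2452 → 4.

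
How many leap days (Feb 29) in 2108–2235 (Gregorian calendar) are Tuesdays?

Leap years in 2108–2235: 31 of them.
Feb 29 weekday advances by 5 (mod 7) from one leap year to the next four years later (or differs when a century non-leap intervenes).
Leap-day weekdays: 2108:Wed 2112:Mon 2116:Sat 2120:Thu 2124:Tue✓ 2128:Sun 2132:Fri 2136:Wed 2140:Mon 2144:Sat 2148:Thu 2152:Tue✓ 2156:Sun …(5 more)… 2180:Tue✓ 2184:Sun 2188:Fri 2192:Wed 2196:Mon 2204:Wed 2208:Mon 2212:Sat 2216:Thu 2220:Tue✓ 2224:Sun 2228:Fri 2232:Wed
Tuesday: 2124, 2152, 2180, 2220 → 4.

4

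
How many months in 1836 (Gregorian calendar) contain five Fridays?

A month of length L has five Fridays iff its first Friday is on day ≤ L−28 (so day 1–3 in a 31-day month, 1–2 in a 30-day month, day 1 in a leap February).
Checking each month of 1836: Jan starts Fri (31d) ✓; Feb starts Mon (29d); Mar starts Tue (31d); Apr starts Fri (30d) ✓; May starts Sun (31d); Jun starts Wed (30d); Jul starts Fri (31d) ✓; Aug starts Mon (31d); Sep starts Thu (30d) ✓; Oct starts Sat (31d); Nov starts Tue (30d); Dec starts Thu (31d) ✓.
Five-Friday months: January, April, July, September, December → 5.

5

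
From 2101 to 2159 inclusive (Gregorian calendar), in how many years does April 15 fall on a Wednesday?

8

Track April 15's weekday year by year (advancing +1, or +2 across a Feb 29):
  2101: Fri  2102: Sat (+1)  2103: Sun (+1)  2104: Tue (+2)  2105: Wed (+1) ✓
  2106: Thu (+1)  2107: Fri (+1)  2108: Sun (+2)  2109: Mon (+1)  2110: Tue (+1)
  2111: Wed (+1) ✓  2112: Fri (+2)  2113: Sat (+1)  2114: Sun (+1)  … (31 more years) …
  2146: Fri (+1)  2147: Sat (+1)  2148: Mon (+2)  2149: Tue (+1)  2150: Wed (+1) ✓
  2151: Thu (+1)  2152: Sat (+2)  2153: Sun (+1)  2154: Mon (+1)  2155: Tue (+1)
  2156: Thu (+2)  2157: Fri (+1)  2158: Sat (+1)  2159: Sun (+1)
Wednesday years: 2105, 2111, 2116, 2122, 2133, 2139, 2144, 2150 — 8 in total.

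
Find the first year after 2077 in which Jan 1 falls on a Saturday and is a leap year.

Jan 1 advances by 2 weekdays after a leap year and by 1 after a common year.
2077: Jan 1 is Friday.
2078: Saturday
2079: Sunday
2080: Monday (leap)
2081: Wednesday
2082: Thursday
2083: Friday
2084: Saturday (leap)
2084 begins on a Saturday and is a leap year.

2084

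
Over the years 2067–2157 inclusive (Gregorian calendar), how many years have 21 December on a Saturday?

13

Track 21 December's weekday year by year (advancing +1, or +2 across a Feb 29):
  2067: Wed  2068: Fri (+2)  2069: Sat (+1) ✓  2070: Sun (+1)  2071: Mon (+1)
  2072: Wed (+2)  2073: Thu (+1)  2074: Fri (+1)  2075: Sat (+1) ✓  2076: Mon (+2)
  2077: Tue (+1)  2078: Wed (+1)  2079: Thu (+1)  2080: Sat (+2) ✓  … (63 more years) …
  2144: Mon (+2)  2145: Tue (+1)  2146: Wed (+1)  2147: Thu (+1)  2148: Sat (+2) ✓
  2149: Sun (+1)  2150: Mon (+1)  2151: Tue (+1)  2152: Thu (+2)  2153: Fri (+1)
  2154: Sat (+1) ✓  2155: Sun (+1)  2156: Tue (+2)  2157: Wed (+1)
Saturday years: 2069, 2075, 2080, 2086, 2097, 2109, 2115, 2120, 2126, 2137, 2143, 2148, 2154 — 13 in total.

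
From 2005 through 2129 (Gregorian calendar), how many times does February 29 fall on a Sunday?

Leap years in 2005–2129: 30 of them.
Feb 29 weekday advances by 5 (mod 7) from one leap year to the next four years later (or differs when a century non-leap intervenes).
Leap-day weekdays: 2008:Fri 2012:Wed 2016:Mon 2020:Sat 2024:Thu 2028:Tue 2032:Sun✓ 2036:Fri 2040:Wed 2044:Mon 2048:Sat 2052:Thu 2056:Tue …(4 more)… 2076:Sat 2080:Thu 2084:Tue 2088:Sun✓ 2092:Fri 2096:Wed 2104:Fri 2108:Wed 2112:Mon 2116:Sat 2120:Thu 2124:Tue 2128:Sun✓
Sunday: 2032, 2060, 2088, 2128 → 4.

4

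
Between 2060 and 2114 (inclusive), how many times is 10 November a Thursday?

9

Track 10 November's weekday year by year (advancing +1, or +2 across a Feb 29):
  2060: Wed  2061: Thu (+1) ✓  2062: Fri (+1)  2063: Sat (+1)  2064: Mon (+2)
  2065: Tue (+1)  2066: Wed (+1)  2067: Thu (+1) ✓  2068: Sat (+2)  2069: Sun (+1)
  2070: Mon (+1)  2071: Tue (+1)  2072: Thu (+2) ✓  2073: Fri (+1)  … (27 more years) …
  2101: Thu (+1) ✓  2102: Fri (+1)  2103: Sat (+1)  2104: Mon (+2)  2105: Tue (+1)
  2106: Wed (+1)  2107: Thu (+1) ✓  2108: Sat (+2)  2109: Sun (+1)  2110: Mon (+1)
  2111: Tue (+1)  2112: Thu (+2) ✓  2113: Fri (+1)  2114: Sat (+1)
Thursday years: 2061, 2067, 2072, 2078, 2089, 2095, 2101, 2107, 2112 — 9 in total.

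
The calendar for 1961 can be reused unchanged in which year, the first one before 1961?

Two years share a calendar iff Jan 1 falls on the same weekday and both are leap or both are common. 1961: Jan 1 is Sunday, common year.
1960: Jan 1 Friday, leap
1959: Jan 1 Thursday, common
1958: Jan 1 Wednesday, common
1957: Jan 1 Tuesday, common
1956: Jan 1 Sunday, leap
1955: Jan 1 Saturday, common
1954: Jan 1 Friday, common
1953: Jan 1 Thursday, common
1952: Jan 1 Tuesday, leap
1951: Jan 1 Monday, common
1950: Jan 1 Sunday, common
1950 matches on both conditions.

1950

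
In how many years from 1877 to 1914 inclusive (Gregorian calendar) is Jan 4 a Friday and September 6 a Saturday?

1

Check each year's weekday for Jan 4 and September 6:
  1877: Thu/Thu  1878: Fri/Fri  1879: Sat/Sat  1880: Sun/Mon  1881: Tue/Tue  1882: Wed/Wed  1883: Thu/Thu  1884: Fri/Sat ✓  1885: Sun/Sun  1886: Mon/Mon  1887: Tue/Tue  1888: Wed/Thu  1889: Fri/Fri  1890: Sat/Sat  …(10 more)…  1901: Fri/Fri  1902: Sat/Sat  1903: Sun/Sun  1904: Mon/Tue  1905: Wed/Wed  1906: Thu/Thu  1907: Fri/Fri  1908: Sat/Sun  1909: Mon/Mon  1910: Tue/Tue  1911: Wed/Wed  1912: Thu/Fri  1913: Sat/Sat  1914: Sun/Sun
Both conditions hold in: 1884 — 1.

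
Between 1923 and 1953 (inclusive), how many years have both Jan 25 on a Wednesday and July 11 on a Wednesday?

1

Check each year's weekday for Jan 25 and July 11:
  1923: Thu/Wed  1924: Fri/Fri  1925: Sun/Sat  1926: Mon/Sun  1927: Tue/Mon  1928: Wed/Wed ✓  1929: Fri/Thu  1930: Sat/Fri  1931: Sun/Sat  1932: Mon/Mon  1933: Wed/Tue  1934: Thu/Wed  1935: Fri/Thu  1936: Sat/Sat  …(3 more)…  1940: Thu/Thu  1941: Sat/Fri  1942: Sun/Sat  1943: Mon/Sun  1944: Tue/Tue  1945: Thu/Wed  1946: Fri/Thu  1947: Sat/Fri  1948: Sun/Sun  1949: Tue/Mon  1950: Wed/Tue  1951: Thu/Wed  1952: Fri/Fri  1953: Sun/Sat
Both conditions hold in: 1928 — 1.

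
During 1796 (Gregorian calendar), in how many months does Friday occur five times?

A month of length L has five Fridays iff its first Friday is on day ≤ L−28 (so day 1–3 in a 31-day month, 1–2 in a 30-day month, day 1 in a leap February).
Checking each month of 1796: Jan starts Fri (31d) ✓; Feb starts Mon (29d); Mar starts Tue (31d); Apr starts Fri (30d) ✓; May starts Sun (31d); Jun starts Wed (30d); Jul starts Fri (31d) ✓; Aug starts Mon (31d); Sep starts Thu (30d) ✓; Oct starts Sat (31d); Nov starts Tue (30d); Dec starts Thu (31d) ✓.
Five-Friday months: January, April, July, September, December → 5.

5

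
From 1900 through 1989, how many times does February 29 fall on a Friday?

3

Leap years in 1900–1989: 22 of them.
Feb 29 weekday advances by 5 (mod 7) from one leap year to the next four years later (or differs when a century non-leap intervenes).
Leap-day weekdays: 1904:Mon 1908:Sat 1912:Thu 1916:Tue 1920:Sun 1924:Fri✓ 1928:Wed 1932:Mon 1936:Sat 1940:Thu 1944:Tue 1948:Sun 1952:Fri✓ 1956:Wed 1960:Mon 1964:Sat 1968:Thu 1972:Tue 1976:Sun 1980:Fri✓ 1984:Wed 1988:Mon
Friday: 1924, 1952, 1980 → 3.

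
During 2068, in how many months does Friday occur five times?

A month of length L has five Fridays iff its first Friday is on day ≤ L−28 (so day 1–3 in a 31-day month, 1–2 in a 30-day month, day 1 in a leap February).
Checking each month of 2068: Jan starts Sun (31d); Feb starts Wed (29d); Mar starts Thu (31d) ✓; Apr starts Sun (30d); May starts Tue (31d); Jun starts Fri (30d) ✓; Jul starts Sun (31d); Aug starts Wed (31d) ✓; Sep starts Sat (30d); Oct starts Mon (31d); Nov starts Thu (30d) ✓; Dec starts Sat (31d).
Five-Friday months: March, June, August, November → 4.

4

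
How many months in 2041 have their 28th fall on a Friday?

Check the 28th of each month of 2041: Jan 28: Mon, Feb 28: Thu, Mar 28: Thu, Apr 28: Sun, May 28: Tue, Jun 28: Fri, Jul 28: Sun, Aug 28: Wed, Sep 28: Sat, Oct 28: Mon, Nov 28: Thu, Dec 28: Sat.
Friday occurs in June — 1 month.

1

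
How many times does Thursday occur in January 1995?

4

January 1995 has 31 days and begins on Sunday.
The first Thursday is January 5.
Thursdays fall on 5, 12, 19, 26 — that's 4.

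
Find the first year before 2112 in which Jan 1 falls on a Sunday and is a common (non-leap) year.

2102

Jan 1 advances by 2 weekdays after a leap year and by 1 after a common year.
2112: Jan 1 is Friday (leap).
2111: Thursday
2110: Wednesday
2109: Tuesday
2108: Sunday (leap)
2107: Saturday
2106: Friday
2105: Thursday
2104: Tuesday (leap)
2103: Monday
2102: Sunday
2102 begins on a Sunday and is a common year.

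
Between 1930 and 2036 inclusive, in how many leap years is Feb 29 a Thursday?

Leap years in 1930–2036: 27 of them.
Feb 29 weekday advances by 5 (mod 7) from one leap year to the next four years later (or differs when a century non-leap intervenes).
Leap-day weekdays: 1932:Mon 1936:Sat 1940:Thu✓ 1944:Tue 1948:Sun 1952:Fri 1956:Wed 1960:Mon 1964:Sat 1968:Thu✓ 1972:Tue 1976:Sun 1980:Fri 1984:Wed 1988:Mon 1992:Sat 1996:Thu✓ 2000:Tue 2004:Sun 2008:Fri 2012:Wed 2016:Mon 2020:Sat 2024:Thu✓ 2028:Tue 2032:Sun 2036:Fri
Thursday: 1940, 1968, 1996, 2024 → 4.

4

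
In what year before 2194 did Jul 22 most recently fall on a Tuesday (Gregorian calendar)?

2188

From one year to the next, a fixed date's weekday advances by 1, or by 2 when a Feb 29 lies between the two dates.
2194: July 22 is Tuesday.
2193: Monday (−1)
2192: Sunday (−1)
2191: Friday (−2)
2190: Thursday (−1)
2189: Wednesday (−1)
2188: Tuesday (−1)
Jul 22 falls on a Tuesday in 2188.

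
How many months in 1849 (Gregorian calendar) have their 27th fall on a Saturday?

Check the 27th of each month of 1849: Jan 27: Sat, Feb 27: Tue, Mar 27: Tue, Apr 27: Fri, May 27: Sun, Jun 27: Wed, Jul 27: Fri, Aug 27: Mon, Sep 27: Thu, Oct 27: Sat, Nov 27: Tue, Dec 27: Thu.
Saturday occurs in January, October — 2 months.

2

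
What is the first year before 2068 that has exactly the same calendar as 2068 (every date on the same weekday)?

2040

Two years share a calendar iff Jan 1 falls on the same weekday and both are leap or both are common. 2068: Jan 1 is Sunday, leap year.
2067: Jan 1 Saturday, common
2066: Jan 1 Friday, common
2065: Jan 1 Thursday, common
2064: Jan 1 Tuesday, leap
2063: Jan 1 Monday, common
2062: Jan 1 Sunday, common
2061: Jan 1 Saturday, common
2060: Jan 1 Thursday, leap
2059: Jan 1 Wednesday, common
2058: Jan 1 Tuesday, common
2057: Jan 1 Monday, common
2056: Jan 1 Saturday, leap
2055: Jan 1 Friday, common
2054: Jan 1 Thursday, common
2053: Jan 1 Wednesday, common
2052: Jan 1 Monday, leap
2051: Jan 1 Sunday, common
2050: Jan 1 Saturday, common
2049: Jan 1 Friday, common
2048: Jan 1 Wednesday, leap
2047: Jan 1 Tuesday, common
2046: Jan 1 Monday, common
2045: Jan 1 Sunday, common
2044: Jan 1 Friday, leap
2043: Jan 1 Thursday, common
2042: Jan 1 Wednesday, common
2041: Jan 1 Tuesday, common
2040: Jan 1 Sunday, leap
2040 matches on both conditions.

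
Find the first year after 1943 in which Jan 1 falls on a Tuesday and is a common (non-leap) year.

1946

Jan 1 advances by 2 weekdays after a leap year and by 1 after a common year.
1943: Jan 1 is Friday.
1944: Saturday (leap)
1945: Monday
1946: Tuesday
1946 begins on a Tuesday and is a common year.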